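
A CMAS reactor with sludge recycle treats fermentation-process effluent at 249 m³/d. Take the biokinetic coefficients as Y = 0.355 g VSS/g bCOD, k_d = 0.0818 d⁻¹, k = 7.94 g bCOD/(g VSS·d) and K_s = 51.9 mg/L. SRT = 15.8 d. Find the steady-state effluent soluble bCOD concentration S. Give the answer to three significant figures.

For a completely mixed reactor with recycle the Lawrence–McCarty relation gives S = K_s·(1 + k_d·θ_c) / [θ_c·(Y·k − k_d) − 1] = 51.9 × (1 + 0.0818 × 15.8) / [15.8 × (0.355 × 7.94 − 0.0818) − 1] = 119.0 / 42.24 = 2.817 mg/L.

S ≈ 2.82 mg/L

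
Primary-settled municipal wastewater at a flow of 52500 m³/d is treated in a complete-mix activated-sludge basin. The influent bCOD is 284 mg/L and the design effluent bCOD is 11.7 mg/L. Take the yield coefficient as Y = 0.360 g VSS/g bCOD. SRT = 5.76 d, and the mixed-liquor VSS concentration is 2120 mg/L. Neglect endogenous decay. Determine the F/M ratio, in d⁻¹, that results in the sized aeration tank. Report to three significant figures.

F/M ≈ 0.503 d⁻¹

V·X = Y·Q·ΔS·θ_c gives V = 0.360 × 52500 × (284 − 11.7) × 5.76 / 2120 = 13983 m³.
F/M = Q·S₀ / (V·X) = 52500 × 284 / (13983 × 2120) = 0.5030 g bCOD·(g VSS·d)⁻¹.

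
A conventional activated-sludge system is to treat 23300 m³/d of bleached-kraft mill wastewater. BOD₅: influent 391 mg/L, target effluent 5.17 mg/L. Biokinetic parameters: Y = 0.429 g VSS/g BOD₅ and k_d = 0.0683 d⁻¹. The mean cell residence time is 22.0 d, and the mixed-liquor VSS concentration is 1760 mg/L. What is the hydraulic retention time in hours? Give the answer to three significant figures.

τ ≈ 19.8 h

Rearranging the biomass balance for a CMAS with decay, V = Y·Q·ΔS·θ_c / [X·(1+k_d θ_c)] = 0.429 × 23300 × (391 − 5.17) × 22.0 / [1760 × (1 + 0.0683 × 22.0)] = 8.48×10^7 / 4405 = 19263 m³.
τ = V/Q = 19263/23300 = 0.8267 d, or 19.84 h.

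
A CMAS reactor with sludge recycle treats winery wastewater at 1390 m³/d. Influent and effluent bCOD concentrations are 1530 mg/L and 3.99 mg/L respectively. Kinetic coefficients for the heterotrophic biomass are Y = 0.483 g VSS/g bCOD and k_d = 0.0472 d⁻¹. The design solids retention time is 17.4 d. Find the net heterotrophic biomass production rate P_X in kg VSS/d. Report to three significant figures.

Observed yield with endogenous decay: Y_obs = Y / (1 + k_d·θ_c) = 0.483 / (1 + 0.0472 × 17.4) = 0.483 / 1.821 = 0.2652 g VSS/g bCOD.
Substrate removed = Q·(S₀ − S) = 1390 m³/d × (1530 − 3.99) g/m³ = 2.12×10^6 g/d = 2121 kg/d.
Biomass produced: P_X = Y_obs·Q·ΔS = 0.2652 × 2121 ≈ 562.5 kg VSS/d.

P_X ≈ 563 kg VSS/d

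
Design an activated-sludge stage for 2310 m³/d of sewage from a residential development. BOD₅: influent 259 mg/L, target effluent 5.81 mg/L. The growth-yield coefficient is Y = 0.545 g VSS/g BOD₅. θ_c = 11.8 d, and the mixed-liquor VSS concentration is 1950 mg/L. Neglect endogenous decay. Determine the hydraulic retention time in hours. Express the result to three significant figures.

τ ≈ 20.0 h

Biomass mass balance (decay neglected): V·X = Y·Q·(S₀ − S)·θ_c, so V = 0.545 × 2310 × (259 − 5.81) × 11.8 / 1950 = 1929 m³.
Hydraulic retention time τ = V/Q = 1929 / 2310 = 0.8350 d = 20.04 h.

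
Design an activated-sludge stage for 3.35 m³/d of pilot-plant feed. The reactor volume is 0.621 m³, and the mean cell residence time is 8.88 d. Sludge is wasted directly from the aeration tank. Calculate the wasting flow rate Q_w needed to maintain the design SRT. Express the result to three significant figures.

With mixed-liquor wasting, θ_c = V/Q_w, so Q_w = V/θ_c = 0.6210/8.88 = 0.06993 m³/d.

Q_w ≈ 0.0699 m³/d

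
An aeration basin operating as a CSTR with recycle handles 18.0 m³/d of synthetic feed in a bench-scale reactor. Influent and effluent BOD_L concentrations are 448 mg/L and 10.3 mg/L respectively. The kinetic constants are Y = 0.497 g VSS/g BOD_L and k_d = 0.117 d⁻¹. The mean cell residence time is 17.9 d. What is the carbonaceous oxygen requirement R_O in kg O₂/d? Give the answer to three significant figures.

The observed yield is Y_obs = Y/(1 + k_d·θ_c) = 0.497 / (1 + 0.117 × 17.9) = 0.497 / 3.094 = 0.1606 g VSS per g BOD_L removed.
ΔS = 448 − 10.3 = 437.7 mg/L, so the substrate removal rate is 18.0 × 437.7/1000 = 7.879 kg BOD_L/d.
P_X = Y_obs·Q·(S₀ − S) = 0.1606 × 7.879 = 1.265 kg VSS/d.
Carbonaceous O₂ demand = substrate oxidised − cell-mass equivalent = 7.879 − 1.42 × 1.265 = 6.082 kg O₂/d.

R_O ≈ 6.08 kg O₂/d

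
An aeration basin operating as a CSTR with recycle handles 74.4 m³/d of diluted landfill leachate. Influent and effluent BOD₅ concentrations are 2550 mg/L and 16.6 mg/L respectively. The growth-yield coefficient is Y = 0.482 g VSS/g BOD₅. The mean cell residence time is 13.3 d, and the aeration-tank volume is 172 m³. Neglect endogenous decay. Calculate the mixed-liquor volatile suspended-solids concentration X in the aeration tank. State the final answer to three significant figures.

X = Y·Q·ΔS·θ_c / V = 0.482 × 74.4 × (2550 − 16.6) × 13.3 / 172 = 7025 mg/L.

X ≈ 7030 mg/L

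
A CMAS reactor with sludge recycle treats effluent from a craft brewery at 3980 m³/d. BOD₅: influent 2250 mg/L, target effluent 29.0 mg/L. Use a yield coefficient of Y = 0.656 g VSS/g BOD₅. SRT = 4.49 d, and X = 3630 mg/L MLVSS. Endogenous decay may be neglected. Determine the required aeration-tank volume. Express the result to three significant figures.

V·X = Y·Q·ΔS·θ_c gives V = 0.656 × 3980 × (2250 − 29.0) × 4.49 / 3630 = 7173 m³.

V ≈ 7170 m³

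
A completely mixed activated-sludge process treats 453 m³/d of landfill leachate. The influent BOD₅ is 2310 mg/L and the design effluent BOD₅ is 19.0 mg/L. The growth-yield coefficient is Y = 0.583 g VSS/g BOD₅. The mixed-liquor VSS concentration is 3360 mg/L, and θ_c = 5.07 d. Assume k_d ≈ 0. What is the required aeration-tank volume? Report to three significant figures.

V·X = Y·Q·ΔS·θ_c gives V = 0.583 × 453 × (2310 − 19.0) × 5.07 / 3360 = 913.0 m³.

V ≈ 913 m³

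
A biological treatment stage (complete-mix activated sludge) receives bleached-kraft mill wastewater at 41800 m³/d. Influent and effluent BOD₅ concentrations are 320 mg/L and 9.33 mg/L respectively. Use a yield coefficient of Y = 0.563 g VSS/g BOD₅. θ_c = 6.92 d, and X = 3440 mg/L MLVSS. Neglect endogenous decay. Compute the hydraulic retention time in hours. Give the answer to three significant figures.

τ ≈ 8.44 h

V·X = Y·Q·ΔS·θ_c gives V = 0.563 × 41800 × (320 − 9.33) × 6.92 / 3440 = 14707 m³.
Hydraulic retention time τ = V/Q = 14707 / 41800 = 0.3518 d = 8.444 h.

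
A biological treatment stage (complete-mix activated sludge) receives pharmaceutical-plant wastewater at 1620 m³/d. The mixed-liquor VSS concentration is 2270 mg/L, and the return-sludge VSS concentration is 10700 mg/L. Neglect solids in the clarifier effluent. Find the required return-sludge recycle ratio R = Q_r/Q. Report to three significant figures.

R ≈ 0.269

Mass balance around the secondary clarifier (neglecting effluent solids): R = X / (X_r − X) = 2270 / (10700 − 2270) = 0.2693.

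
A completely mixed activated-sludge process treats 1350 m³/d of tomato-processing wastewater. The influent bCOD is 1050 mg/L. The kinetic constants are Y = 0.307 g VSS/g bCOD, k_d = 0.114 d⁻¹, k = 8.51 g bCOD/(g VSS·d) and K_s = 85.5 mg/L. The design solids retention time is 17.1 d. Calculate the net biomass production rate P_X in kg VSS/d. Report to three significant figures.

Effluent substrate depends only on kinetics and SRT: S = K_s(1 + k_d θ_c) / [θ_c(Yk − k_d) − 1] = 85.5 × (1 + 0.114 × 17.1) / [17.1 × (0.307 × 8.51 − 0.114) − 1] = 252.2 / 41.73 = 6.044 mg/L.
Y_obs = Y / (1 + k_d θ_c) = 0.307 / (1 + 0.114 × 17.1) = 0.307 / 2.949 = 0.1041.
Mass of bCOD removed per day: Q(S₀ − S) = 1350 × 1044 g/m³ = 1409 kg/d.
P_X = Y_obs · Q(S₀ − S) = 0.1041 × 1409 = 146.7 kg VSS/d.

P_X ≈ 147 kg VSS/d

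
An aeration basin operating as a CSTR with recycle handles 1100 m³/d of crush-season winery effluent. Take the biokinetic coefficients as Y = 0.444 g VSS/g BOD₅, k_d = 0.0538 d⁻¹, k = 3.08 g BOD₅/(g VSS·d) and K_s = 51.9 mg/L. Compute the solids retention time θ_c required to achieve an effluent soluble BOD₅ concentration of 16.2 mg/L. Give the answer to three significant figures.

θ_c ≈ 3.68 d

At the target effluent, Y k S/(K_s+S) = 0.444×3.08×16.2/68.10 = 0.3253 d⁻¹.
θ_c = 1/(μ − k_d) = 1/(0.3253 − 0.0538) = 1/0.2715 = 3.683 d.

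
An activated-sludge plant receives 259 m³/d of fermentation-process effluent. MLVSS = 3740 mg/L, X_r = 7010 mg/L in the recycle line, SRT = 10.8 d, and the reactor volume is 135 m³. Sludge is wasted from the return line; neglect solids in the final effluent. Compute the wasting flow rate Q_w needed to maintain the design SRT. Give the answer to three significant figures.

Q_w ≈ 6.67 m³/d

θ_c = V·X/(Q_w·X_r) when wasting from the recycle, so Q_w = V·X/(θ_c·X_r) = 135.0 × 3740 / (10.8 × 7010) = 6.669 m³/d.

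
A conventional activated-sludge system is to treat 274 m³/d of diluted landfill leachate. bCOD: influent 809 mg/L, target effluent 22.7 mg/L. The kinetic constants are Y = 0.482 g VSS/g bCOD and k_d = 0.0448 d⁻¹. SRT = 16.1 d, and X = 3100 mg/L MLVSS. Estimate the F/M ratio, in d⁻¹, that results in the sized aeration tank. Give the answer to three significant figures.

F/M ≈ 0.228 d⁻¹

Steady-state biomass mass balance: V·X·(1 + k_d·θ_c) = Y·Q·(S₀ − S)·θ_c, so V = 0.482 × 274 × (809 − 22.7) × 16.1 / [3100 × (1 + 0.0448 × 16.1)] = 1.67×10^6 / 5336 = 313.3 m³.
F/M = Q·S₀ / (V·X) = 274 × 809 / (313.3 × 3100) = 0.2282 g bCOD·(g VSS·d)⁻¹.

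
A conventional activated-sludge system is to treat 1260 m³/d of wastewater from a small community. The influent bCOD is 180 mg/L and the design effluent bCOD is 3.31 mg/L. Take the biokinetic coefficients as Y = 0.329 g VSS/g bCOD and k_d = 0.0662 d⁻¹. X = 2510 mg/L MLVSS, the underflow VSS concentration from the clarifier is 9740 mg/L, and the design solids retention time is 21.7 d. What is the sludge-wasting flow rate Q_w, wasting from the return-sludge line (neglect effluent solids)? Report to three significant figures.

Rearranging the biomass balance for a CMAS with decay, V = Y·Q·ΔS·θ_c / [X·(1+k_d θ_c)] = 0.329 × 1260 × (180 − 3.31) × 21.7 / [2510 × (1 + 0.0662 × 21.7)] = 1.59×10^6 / 6116 = 259.9 m³.
Q_w = (V·X)/(θ_c X_r) = 259.9 × 2510 / (21.7 × 9740) = 3.086 m³/d.

Q_w ≈ 3.09 m³/d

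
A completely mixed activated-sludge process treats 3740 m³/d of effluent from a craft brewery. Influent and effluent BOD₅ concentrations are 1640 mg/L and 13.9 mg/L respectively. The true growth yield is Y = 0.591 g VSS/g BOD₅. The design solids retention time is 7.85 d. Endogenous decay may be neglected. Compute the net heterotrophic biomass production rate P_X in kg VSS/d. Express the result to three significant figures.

With endogenous decay neglected, the observed yield equals the true yield: Y_obs = Y = 0.591 g VSS/g BOD₅.
Mass of BOD₅ removed per day: Q(S₀ − S) = 3740 × 1626 g/m³ = 6082 kg/d.
P_X = Y_obs · Q(S₀ − S) = 0.5910 × 6082 = 3594 kg VSS/d.

P_X ≈ 3590 kg VSS/d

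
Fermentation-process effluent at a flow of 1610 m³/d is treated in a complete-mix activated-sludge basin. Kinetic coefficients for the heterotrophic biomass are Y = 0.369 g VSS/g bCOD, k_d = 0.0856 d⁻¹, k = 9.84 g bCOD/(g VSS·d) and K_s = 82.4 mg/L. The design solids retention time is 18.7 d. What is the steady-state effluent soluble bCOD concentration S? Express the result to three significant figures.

For a completely mixed reactor with recycle the Lawrence–McCarty relation gives S = K_s·(1 + k_d·θ_c) / [θ_c·(Y·k − k_d) − 1] = 82.4 × (1 + 0.0856 × 18.7) / [18.7 × (0.369 × 9.84 − 0.0856) − 1] = 214.3 / 65.30 = 3.282 mg/L.

S ≈ 3.28 mg/L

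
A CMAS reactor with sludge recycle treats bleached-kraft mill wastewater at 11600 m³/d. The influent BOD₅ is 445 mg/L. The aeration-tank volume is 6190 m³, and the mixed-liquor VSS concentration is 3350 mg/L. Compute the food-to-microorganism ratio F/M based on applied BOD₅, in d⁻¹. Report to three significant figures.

F/M ≈ 0.249 d⁻¹

F/M = applied load / biomass = Q·S₀/(V·X) = 11600 × 445 / (6190 × 3350) = 0.2489 d⁻¹.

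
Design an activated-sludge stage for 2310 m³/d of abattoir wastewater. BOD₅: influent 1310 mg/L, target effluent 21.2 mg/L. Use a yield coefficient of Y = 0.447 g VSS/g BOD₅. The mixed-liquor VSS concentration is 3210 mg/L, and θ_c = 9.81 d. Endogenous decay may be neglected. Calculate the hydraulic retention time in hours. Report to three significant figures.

Biomass mass balance (decay neglected): V·X = Y·Q·(S₀ − S)·θ_c, so V = 0.447 × 2310 × (1310 − 21.2) × 9.81 / 3210 = 4067 m³.
HRT = V/Q = 4067 m³ / 2310 m³·d⁻¹ = 1.761 d × 24 = 42.25 h.

τ ≈ 42.3 h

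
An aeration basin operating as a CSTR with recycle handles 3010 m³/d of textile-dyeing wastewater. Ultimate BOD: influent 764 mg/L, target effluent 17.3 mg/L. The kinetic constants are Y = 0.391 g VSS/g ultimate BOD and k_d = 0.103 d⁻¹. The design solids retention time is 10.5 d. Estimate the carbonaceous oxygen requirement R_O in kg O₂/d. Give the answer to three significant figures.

The observed yield is Y_obs = Y/(1 + k_d·θ_c) = 0.391 / (1 + 0.103 × 10.5) = 0.391 / 2.082 = 0.1878 g VSS per g ultimate BOD removed.
Mass of ultimate BOD removed per day: Q(S₀ − S) = 3010 × 746.7 g/m³ = 2248 kg/d.
P_X = Y_obs·Q·(S₀ − S) = 0.1878 × 2248 = 422.2 kg VSS/d.
R_O = Q·ΔS − 1.42 P_X = 2248 − 599.5 = 1648 kg O₂/d.

R_O ≈ 1650 kg O₂/d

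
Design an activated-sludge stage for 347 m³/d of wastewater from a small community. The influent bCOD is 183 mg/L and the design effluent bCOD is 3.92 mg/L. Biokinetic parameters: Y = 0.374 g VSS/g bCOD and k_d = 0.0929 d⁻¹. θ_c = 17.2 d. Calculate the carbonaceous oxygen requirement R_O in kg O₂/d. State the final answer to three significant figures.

The observed yield is Y_obs = Y/(1 + k_d·θ_c) = 0.374 / (1 + 0.0929 × 17.2) = 0.374 / 2.598 = 0.1440 g VSS per g bCOD removed.
Q·(S₀ − S) = 347 × (183 − 3.92) × 10⁻³ = 62.14 kg/d removed.
Biomass synthesised: P_X = Y_obs × 62.14 = 8.946 kg VSS/d.
R_O = Q·ΔS − 1.42 P_X = 62.14 − 12.70 = 49.44 kg O₂/d.

R_O ≈ 49.4 kg O₂/d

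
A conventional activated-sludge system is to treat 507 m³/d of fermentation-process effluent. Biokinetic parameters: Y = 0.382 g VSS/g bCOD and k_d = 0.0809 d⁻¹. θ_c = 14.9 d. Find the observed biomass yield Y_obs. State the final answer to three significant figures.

Y_obs ≈ 0.173 g VSS/g bCOD

Y_obs = Y / (1 + k_d θ_c) = 0.382 / (1 + 0.0809 × 14.9) = 0.382 / 2.205 = 0.1732.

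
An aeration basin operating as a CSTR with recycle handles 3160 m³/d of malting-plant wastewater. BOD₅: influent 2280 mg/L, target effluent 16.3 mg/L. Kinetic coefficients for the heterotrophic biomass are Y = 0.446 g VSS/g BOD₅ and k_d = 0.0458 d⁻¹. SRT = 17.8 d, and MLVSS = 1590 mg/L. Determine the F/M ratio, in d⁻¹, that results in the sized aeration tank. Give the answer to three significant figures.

Rearranging the biomass balance for a CMAS with decay, V = Y·Q·ΔS·θ_c / [X·(1+k_d θ_c)] = 0.446 × 3160 × (2280 − 16.3) × 17.8 / [1590 × (1 + 0.0458 × 17.8)] = 5.68×10^7 / 2886 = 19676 m³.
F/M = applied load / biomass = Q·S₀/(V·X) = 3160 × 2280 / (19676 × 1590) = 0.2303 d⁻¹.

F/M ≈ 0.230 d⁻¹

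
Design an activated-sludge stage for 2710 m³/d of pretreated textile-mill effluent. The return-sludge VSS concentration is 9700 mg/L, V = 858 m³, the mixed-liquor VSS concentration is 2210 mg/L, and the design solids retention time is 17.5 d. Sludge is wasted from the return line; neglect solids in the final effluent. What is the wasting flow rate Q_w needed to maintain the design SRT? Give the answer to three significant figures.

Q_w ≈ 11.2 m³/d

Q_w = (V·X)/(θ_c X_r) = 858.0 × 2210 / (17.5 × 9700) = 11.17 m³/d.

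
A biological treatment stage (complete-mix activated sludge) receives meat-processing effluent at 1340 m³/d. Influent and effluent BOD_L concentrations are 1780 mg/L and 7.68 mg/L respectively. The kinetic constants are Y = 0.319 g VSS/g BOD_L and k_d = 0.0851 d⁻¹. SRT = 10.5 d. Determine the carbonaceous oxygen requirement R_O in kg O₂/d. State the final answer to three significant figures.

R_O ≈ 1810 kg O₂/d

Correct the yield for decay: Y_obs = Y/(1 + k_d θ_c) = 0.319 / (1 + 0.0851 × 10.5) = 0.319 / 1.894 = 0.1685.
Substrate removed = Q·(S₀ − S) = 1340 m³/d × (1780 − 7.68) g/m³ = 2.37×10^6 g/d = 2375 kg/d.
Net sludge production P_X = 0.1685 × 2375 = 400.1 kg VSS/d.
R_O = Q·(S₀ − S) − 1.42·P_X = 2375 − 1.42 × 400.1 = 1807 kg O₂/d.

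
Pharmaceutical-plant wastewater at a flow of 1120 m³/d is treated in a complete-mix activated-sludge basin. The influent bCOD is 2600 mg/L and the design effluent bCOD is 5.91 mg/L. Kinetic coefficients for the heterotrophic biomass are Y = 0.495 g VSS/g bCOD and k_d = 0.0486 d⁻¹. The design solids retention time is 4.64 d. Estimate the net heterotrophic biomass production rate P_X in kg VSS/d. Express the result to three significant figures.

P_X ≈ 1170 kg VSS/d

The observed yield is Y_obs = Y/(1 + k_d·θ_c) = 0.495 / (1 + 0.0486 × 4.64) = 0.495 / 1.226 = 0.4039 g VSS per g bCOD removed.
ΔS = 2600 − 5.91 = 2594 mg/L, so the substrate removal rate is 1120 × 2594/1000 = 2905 kg bCOD/d.
Biomass produced: P_X = Y_obs·Q·ΔS = 0.4039 × 2905 ≈ 1174 kg VSS/d.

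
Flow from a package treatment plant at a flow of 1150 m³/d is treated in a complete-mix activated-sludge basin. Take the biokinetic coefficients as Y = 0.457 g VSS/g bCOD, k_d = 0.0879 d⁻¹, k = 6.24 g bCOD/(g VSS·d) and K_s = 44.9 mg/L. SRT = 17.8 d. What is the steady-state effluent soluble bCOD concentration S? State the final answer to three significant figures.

Effluent substrate depends only on kinetics and SRT: S = K_s(1 + k_d θ_c) / [θ_c(Yk − k_d) − 1] = 44.9 × (1 + 0.0879 × 17.8) / [17.8 × (0.457 × 6.24 − 0.0879) − 1] = 115.2 / 48.20 = 2.389 mg/L.

S ≈ 2.39 mg/L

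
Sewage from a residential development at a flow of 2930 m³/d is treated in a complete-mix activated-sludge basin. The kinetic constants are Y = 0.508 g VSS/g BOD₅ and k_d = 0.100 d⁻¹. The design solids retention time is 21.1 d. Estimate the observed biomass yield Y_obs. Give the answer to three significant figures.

Y_obs ≈ 0.163 g VSS/g BOD₅

Y_obs = Y / (1 + k_d θ_c) = 0.508 / (1 + 0.100 × 21.1) = 0.508 / 3.110 = 0.1633.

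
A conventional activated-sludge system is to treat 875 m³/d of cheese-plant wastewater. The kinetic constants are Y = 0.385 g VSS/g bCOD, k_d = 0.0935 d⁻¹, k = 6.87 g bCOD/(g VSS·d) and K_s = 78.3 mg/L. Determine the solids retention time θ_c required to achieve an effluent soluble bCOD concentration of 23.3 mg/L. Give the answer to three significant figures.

At the target effluent, Y k S/(K_s+S) = 0.385×6.87×23.3/101.6 = 0.6066 d⁻¹.
Then 1/θ_c = μ − k_d = 0.6066 − 0.0935 = 0.5131 d⁻¹, giving θ_c = 1.949 d.

θ_c ≈ 1.95 d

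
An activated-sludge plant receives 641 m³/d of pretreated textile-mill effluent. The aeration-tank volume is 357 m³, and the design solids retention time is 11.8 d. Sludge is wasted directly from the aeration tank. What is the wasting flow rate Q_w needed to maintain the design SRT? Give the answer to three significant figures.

Q_w ≈ 30.3 m³/d

With mixed-liquor wasting, θ_c = V/Q_w, so Q_w = V/θ_c = 357.0/11.8 = 30.25 m³/d.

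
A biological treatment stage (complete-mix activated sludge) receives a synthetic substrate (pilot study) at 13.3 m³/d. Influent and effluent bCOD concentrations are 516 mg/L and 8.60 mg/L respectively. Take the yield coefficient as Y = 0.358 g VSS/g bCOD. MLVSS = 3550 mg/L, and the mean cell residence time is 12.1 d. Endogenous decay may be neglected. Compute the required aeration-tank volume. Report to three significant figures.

V·X = Y·Q·ΔS·θ_c gives V = 0.358 × 13.3 × (516 − 8.60) × 12.1 / 3550 = 8.235 m³.

V ≈ 8.23 m³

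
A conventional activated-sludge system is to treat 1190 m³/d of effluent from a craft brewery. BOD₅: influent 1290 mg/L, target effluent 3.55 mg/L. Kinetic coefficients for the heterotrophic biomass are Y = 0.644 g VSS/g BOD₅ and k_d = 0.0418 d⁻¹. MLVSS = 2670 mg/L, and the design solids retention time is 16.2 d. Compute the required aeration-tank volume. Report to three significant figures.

V ≈ 3570 m³

Rearranging the biomass balance for a CMAS with decay, V = Y·Q·ΔS·θ_c / [X·(1+k_d θ_c)] = 0.644 × 1190 × (1290 − 3.55) × 16.2 / [2670 × (1 + 0.0418 × 16.2)] = 1.6×10^7 / 4478 = 3567 m³.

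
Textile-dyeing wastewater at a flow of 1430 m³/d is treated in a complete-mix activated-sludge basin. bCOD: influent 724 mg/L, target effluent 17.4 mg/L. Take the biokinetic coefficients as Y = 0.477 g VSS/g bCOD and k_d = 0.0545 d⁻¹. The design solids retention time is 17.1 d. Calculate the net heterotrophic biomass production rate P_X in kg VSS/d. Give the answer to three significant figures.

P_X ≈ 249 kg VSS/d

Y_obs = Y / (1 + k_d θ_c) = 0.477 / (1 + 0.0545 × 17.1) = 0.477 / 1.932 = 0.2469.
Mass of bCOD removed per day: Q(S₀ − S) = 1430 × 706.6 g/m³ = 1010 kg/d.
Net biomass production P_X = Y_obs × Q·(S₀ − S) = 0.2469 × 1010 = 249.5 kg VSS/d.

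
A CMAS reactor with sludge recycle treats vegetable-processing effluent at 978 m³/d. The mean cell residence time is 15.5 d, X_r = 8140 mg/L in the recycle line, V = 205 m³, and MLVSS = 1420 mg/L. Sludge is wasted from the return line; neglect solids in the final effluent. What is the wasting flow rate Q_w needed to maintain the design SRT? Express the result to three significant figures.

Q_w ≈ 2.31 m³/d

Wasting from the return line (neglecting effluent solids): Q_w = V·X / (θ_c·X_r) = 205.0 × 1420 / (15.5 × 8140) = 2.307 m³/d.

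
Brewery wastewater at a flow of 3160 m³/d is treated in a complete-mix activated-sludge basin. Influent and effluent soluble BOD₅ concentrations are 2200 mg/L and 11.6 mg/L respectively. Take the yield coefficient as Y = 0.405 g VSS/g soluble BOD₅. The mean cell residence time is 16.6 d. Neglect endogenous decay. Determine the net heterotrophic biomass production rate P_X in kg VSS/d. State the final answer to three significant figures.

With endogenous decay neglected, the observed yield equals the true yield: Y_obs = Y = 0.405 g VSS/g soluble BOD₅.
Mass of soluble BOD₅ removed per day: Q(S₀ − S) = 3160 × 2188 g/m³ = 6915 kg/d.
Biomass produced: P_X = Y_obs·Q·ΔS = 0.4050 × 6915 ≈ 2801 kg VSS/d.

P_X ≈ 2800 kg VSS/d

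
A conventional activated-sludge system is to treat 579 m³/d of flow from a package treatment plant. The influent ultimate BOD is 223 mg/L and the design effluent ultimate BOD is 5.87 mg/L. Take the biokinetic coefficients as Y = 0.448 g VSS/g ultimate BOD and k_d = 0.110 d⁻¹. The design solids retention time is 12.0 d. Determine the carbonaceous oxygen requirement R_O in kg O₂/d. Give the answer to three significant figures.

Observed yield with endogenous decay: Y_obs = Y / (1 + k_d·θ_c) = 0.448 / (1 + 0.110 × 12.0) = 0.448 / 2.320 = 0.1931 g VSS/g ultimate BOD.
ΔS = 223 − 5.87 = 217.1 mg/L, so the substrate removal rate is 579 × 217.1/1000 = 125.7 kg ultimate BOD/d.
Net sludge production P_X = 0.1931 × 125.7 = 24.28 kg VSS/d.
R_O = Q·ΔS − 1.42 P_X = 125.7 − 34.47 = 91.25 kg O₂/d.

R_O ≈ 91.2 kg O₂/d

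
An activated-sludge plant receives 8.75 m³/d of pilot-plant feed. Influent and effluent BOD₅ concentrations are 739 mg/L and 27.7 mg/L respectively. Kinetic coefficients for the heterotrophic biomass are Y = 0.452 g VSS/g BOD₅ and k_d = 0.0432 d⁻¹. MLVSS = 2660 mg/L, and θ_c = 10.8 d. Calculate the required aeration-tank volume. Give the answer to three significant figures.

V ≈ 7.79 m³

From the SRT design equation V = Y Q (S₀−S) θ_c / [X (1 + k_d θ_c)] = 0.452 × 8.75 × (739 − 27.7) × 10.8 / [2660 × (1 + 0.0432 × 10.8)] = 3.04×10^4 / 3901 = 7.788 m³.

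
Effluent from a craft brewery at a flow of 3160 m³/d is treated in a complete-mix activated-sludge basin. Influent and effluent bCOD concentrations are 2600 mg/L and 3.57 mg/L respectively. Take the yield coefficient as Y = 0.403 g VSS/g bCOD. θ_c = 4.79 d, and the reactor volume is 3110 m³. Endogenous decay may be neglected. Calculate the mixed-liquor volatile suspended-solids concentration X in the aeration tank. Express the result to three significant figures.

From V·X = Y·Q·(S₀ − S)·θ_c (decay neglected): X = 0.403 × 3160 × (2600 − 3.57) × 4.79 / 3110 = 5093 mg/L.

X ≈ 5090 mg/L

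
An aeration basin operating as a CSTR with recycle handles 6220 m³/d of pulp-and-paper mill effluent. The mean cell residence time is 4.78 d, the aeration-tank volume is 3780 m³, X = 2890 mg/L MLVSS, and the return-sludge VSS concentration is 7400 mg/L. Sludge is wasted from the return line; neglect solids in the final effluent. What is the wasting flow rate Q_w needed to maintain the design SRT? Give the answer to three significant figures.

Q_w ≈ 309 m³/d

Wasting from the return line (neglecting effluent solids): Q_w = V·X / (θ_c·X_r) = 3780 × 2890 / (4.78 × 7400) = 308.8 m³/d.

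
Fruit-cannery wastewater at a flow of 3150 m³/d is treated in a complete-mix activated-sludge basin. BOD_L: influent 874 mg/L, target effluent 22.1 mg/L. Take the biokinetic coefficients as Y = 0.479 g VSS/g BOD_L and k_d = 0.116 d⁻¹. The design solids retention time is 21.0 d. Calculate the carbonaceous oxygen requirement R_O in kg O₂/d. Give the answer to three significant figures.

The observed yield is Y_obs = Y/(1 + k_d·θ_c) = 0.479 / (1 + 0.116 × 21.0) = 0.479 / 3.436 = 0.1394 g VSS per g BOD_L removed.
Substrate removed = Q·(S₀ − S) = 3150 m³/d × (874 − 22.1) g/m³ = 2.68×10^6 g/d = 2683 kg/d.
Net sludge production P_X = 0.1394 × 2683 = 374.1 kg VSS/d.
Carbonaceous O₂ demand = substrate oxidised − cell-mass equivalent = 2683 − 1.42 × 374.1 = 2152 kg O₂/d.

R_O ≈ 2150 kg O₂/d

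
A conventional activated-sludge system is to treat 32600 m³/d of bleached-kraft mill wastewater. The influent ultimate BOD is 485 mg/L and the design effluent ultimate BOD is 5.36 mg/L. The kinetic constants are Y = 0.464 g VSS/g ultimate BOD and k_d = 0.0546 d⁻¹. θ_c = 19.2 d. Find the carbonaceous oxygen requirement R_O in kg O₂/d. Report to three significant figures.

The observed yield is Y_obs = Y/(1 + k_d·θ_c) = 0.464 / (1 + 0.0546 × 19.2) = 0.464 / 2.048 = 0.2265 g VSS per g ultimate BOD removed.
Substrate removed = Q·(S₀ − S) = 32600 m³/d × (485 − 5.36) g/m³ = 1.56×10^7 g/d = 15636 kg/d.
Biomass synthesised: P_X = Y_obs × 15636 = 3542 kg VSS/d.
Carbonaceous O₂ demand = substrate oxidised − cell-mass equivalent = 15636 − 1.42 × 3542 = 10607 kg O₂/d.

R_O ≈ 10600 kg O₂/d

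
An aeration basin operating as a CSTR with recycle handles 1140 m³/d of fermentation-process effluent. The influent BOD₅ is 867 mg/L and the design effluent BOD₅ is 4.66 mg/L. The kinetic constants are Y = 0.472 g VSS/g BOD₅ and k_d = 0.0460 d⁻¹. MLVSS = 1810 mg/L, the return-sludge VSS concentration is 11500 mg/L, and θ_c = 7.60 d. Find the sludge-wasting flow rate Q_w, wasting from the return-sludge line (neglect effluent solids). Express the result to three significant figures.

Q_w ≈ 29.9 m³/d

From the SRT design equation V = Y Q (S₀−S) θ_c / [X (1 + k_d θ_c)] = 0.472 × 1140 × (867 − 4.66) × 7.60 / [1810 × (1 + 0.0460 × 7.60)] = 3.53×10^6 / 2443 = 1444 m³.
Wasting from the return line (neglecting effluent solids): Q_w = V·X / (θ_c·X_r) = 1444 × 1810 / (7.60 × 11500) = 29.90 m³/d.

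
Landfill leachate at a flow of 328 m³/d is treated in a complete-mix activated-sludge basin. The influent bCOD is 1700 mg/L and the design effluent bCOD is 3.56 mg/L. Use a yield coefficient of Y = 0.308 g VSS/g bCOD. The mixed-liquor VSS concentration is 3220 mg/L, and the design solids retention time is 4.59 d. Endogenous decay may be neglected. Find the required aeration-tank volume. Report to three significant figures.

V·X = Y·Q·ΔS·θ_c gives V = 0.308 × 328 × (1700 − 3.56) × 4.59 / 3220 = 244.3 m³.

V ≈ 244 m³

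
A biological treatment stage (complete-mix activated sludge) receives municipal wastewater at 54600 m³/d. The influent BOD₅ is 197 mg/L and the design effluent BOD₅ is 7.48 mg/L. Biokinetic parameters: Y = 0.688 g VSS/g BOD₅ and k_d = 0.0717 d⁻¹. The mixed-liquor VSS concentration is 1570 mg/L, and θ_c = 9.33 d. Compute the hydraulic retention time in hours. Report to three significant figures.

τ ≈ 11.1 h

From the SRT design equation V = Y Q (S₀−S) θ_c / [X (1 + k_d θ_c)] = 0.688 × 54600 × (197 − 7.48) × 9.33 / [1570 × (1 + 0.0717 × 9.33)] = 6.64×10^7 / 2620 = 25350 m³.
HRT = V/Q = 25350 m³ / 54600 m³·d⁻¹ = 0.4643 d × 24 = 11.14 h.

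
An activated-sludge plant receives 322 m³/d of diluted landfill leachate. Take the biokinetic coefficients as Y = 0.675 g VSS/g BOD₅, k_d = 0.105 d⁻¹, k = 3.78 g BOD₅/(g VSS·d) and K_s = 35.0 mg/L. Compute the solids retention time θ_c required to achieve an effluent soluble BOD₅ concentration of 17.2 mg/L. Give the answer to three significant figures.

θ_c ≈ 1.36 d

Specific growth rate at S = 17.2 mg/L: μ = YkS/(K_s+S) = 0.675·3.78·17.2/(35.0+17.2) = 0.8407 d⁻¹.
θ_c = 1/(μ − k_d) = 1/(0.8407 − 0.105) = 1/0.7357 = 1.359 d.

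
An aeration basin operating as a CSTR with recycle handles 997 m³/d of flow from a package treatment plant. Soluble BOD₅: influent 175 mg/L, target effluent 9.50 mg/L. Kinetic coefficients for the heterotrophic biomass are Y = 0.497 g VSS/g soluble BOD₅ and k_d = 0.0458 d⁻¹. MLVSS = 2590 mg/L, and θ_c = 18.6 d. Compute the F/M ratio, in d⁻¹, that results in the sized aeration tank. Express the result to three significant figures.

F/M ≈ 0.212 d⁻¹

From the SRT design equation V = Y Q (S₀−S) θ_c / [X (1 + k_d θ_c)] = 0.497 × 997 × (175 − 9.50) × 18.6 / [2590 × (1 + 0.0458 × 18.6)] = 1.53×10^6 / 4796 = 318.0 m³.
F/M = Q·S₀ / (V·X) = 997 × 175 / (318.0 × 2590) = 0.2118 g soluble BOD₅·(g VSS·d)⁻¹.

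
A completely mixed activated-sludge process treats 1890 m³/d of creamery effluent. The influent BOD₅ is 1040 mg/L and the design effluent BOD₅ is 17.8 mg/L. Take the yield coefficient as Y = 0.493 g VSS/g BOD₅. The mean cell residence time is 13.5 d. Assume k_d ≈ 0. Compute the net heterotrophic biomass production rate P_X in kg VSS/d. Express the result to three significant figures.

P_X ≈ 952 kg VSS/d

With endogenous decay neglected, the observed yield equals the true yield: Y_obs = Y = 0.493 g VSS/g BOD₅.
Q·(S₀ − S) = 1890 × (1040 − 17.8) × 10⁻³ = 1932 kg/d removed.
Biomass produced: P_X = Y_obs·Q·ΔS = 0.4930 × 1932 ≈ 952.5 kg VSS/d.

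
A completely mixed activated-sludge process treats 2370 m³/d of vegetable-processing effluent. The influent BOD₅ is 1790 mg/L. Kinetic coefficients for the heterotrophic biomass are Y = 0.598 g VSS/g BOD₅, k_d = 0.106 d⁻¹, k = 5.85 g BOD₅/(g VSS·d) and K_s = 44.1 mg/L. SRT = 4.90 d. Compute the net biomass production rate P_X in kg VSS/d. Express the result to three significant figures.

For a completely mixed reactor with recycle the Lawrence–McCarty relation gives S = K_s·(1 + k_d·θ_c) / [θ_c·(Y·k − k_d) − 1] = 44.1 × (1 + 0.106 × 4.90) / [4.90 × (0.598 × 5.85 − 0.106) − 1] = 67.01 / 15.62 = 4.289 mg/L.
Correct the yield for decay: Y_obs = Y/(1 + k_d θ_c) = 0.598 / (1 + 0.106 × 4.90) = 0.598 / 1.519 = 0.3936.
Substrate removed = Q·(S₀ − S) = 2370 m³/d × (1790 − 4.29) g/m³ = 4.23×10^6 g/d = 4232 kg/d.
Net biomass production P_X = Y_obs × Q·(S₀ − S) = 0.3936 × 4232 = 1666 kg VSS/d.

P_X ≈ 1670 kg VSS/d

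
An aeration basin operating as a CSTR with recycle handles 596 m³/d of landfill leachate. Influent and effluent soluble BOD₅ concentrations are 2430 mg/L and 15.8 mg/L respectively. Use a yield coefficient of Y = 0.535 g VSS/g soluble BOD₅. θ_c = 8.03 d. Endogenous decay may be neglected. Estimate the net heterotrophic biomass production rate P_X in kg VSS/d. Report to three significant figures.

With endogenous decay neglected, the observed yield equals the true yield: Y_obs = Y = 0.535 g VSS/g soluble BOD₅.
Substrate removed = Q·(S₀ − S) = 596 m³/d × (2430 − 15.8) g/m³ = 1.44×10^6 g/d = 1439 kg/d.
So the net sludge growth is P_X = 0.5350 × 1439 = 769.8 kg VSS/d.

P_X ≈ 770 kg VSS/d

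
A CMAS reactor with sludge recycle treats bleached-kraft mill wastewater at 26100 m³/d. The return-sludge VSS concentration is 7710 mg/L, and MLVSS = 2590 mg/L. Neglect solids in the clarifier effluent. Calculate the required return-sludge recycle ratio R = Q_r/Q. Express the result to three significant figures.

R ≈ 0.506

R = Q_r/Q = X/(X_r − X) = 2590 / (7710 − 2590) = 0.5059.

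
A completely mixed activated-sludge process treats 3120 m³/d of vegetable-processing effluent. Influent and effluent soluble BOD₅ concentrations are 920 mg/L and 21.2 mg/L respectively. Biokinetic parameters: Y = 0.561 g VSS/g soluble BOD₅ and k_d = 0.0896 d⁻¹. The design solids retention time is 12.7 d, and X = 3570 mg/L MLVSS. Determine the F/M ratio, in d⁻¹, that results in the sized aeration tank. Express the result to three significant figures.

Rearranging the biomass balance for a CMAS with decay, V = Y·Q·ΔS·θ_c / [X·(1+k_d θ_c)] = 0.561 × 3120 × (920 − 21.2) × 12.7 / [3570 × (1 + 0.0896 × 12.7)] = 2×10^7 / 7632 = 2618 m³.
Food-to-microorganism ratio F/M = Q S₀ / (V X) = 3120 × 920 / (2618 × 3570) = 0.3071 d⁻¹.

F/M ≈ 0.307 d⁻¹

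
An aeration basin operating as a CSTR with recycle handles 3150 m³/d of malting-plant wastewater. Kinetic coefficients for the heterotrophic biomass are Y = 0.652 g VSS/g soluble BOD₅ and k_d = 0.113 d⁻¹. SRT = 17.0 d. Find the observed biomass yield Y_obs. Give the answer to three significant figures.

Y_obs ≈ 0.223 g VSS/g soluble BOD₅

Correct the yield for decay: Y_obs = Y/(1 + k_d θ_c) = 0.652 / (1 + 0.113 × 17.0) = 0.652 / 2.921 = 0.2232.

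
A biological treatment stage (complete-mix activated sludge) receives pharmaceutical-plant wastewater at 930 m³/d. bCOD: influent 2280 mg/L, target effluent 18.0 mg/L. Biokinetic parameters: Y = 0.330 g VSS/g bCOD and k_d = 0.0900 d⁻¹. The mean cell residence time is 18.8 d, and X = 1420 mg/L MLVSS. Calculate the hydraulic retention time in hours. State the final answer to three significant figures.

From the SRT design equation V = Y Q (S₀−S) θ_c / [X (1 + k_d θ_c)] = 0.330 × 930 × (2280 − 18.0) × 18.8 / [1420 × (1 + 0.0900 × 18.8)] = 1.31×10^7 / 3823 = 3414 m³.
Hydraulic retention time τ = V/Q = 3414 / 930 = 3.671 d = 88.11 h.

τ ≈ 88.1 h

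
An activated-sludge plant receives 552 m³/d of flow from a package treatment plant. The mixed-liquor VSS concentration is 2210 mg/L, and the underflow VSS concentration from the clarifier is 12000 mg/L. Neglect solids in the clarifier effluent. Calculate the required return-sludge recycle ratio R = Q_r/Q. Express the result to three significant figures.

Solids balance on the clarifier gives (1+R)X = R·X_r, so R = X/(X_r − X) = 2210 / (12000 − 2210) = 0.2257.

R ≈ 0.226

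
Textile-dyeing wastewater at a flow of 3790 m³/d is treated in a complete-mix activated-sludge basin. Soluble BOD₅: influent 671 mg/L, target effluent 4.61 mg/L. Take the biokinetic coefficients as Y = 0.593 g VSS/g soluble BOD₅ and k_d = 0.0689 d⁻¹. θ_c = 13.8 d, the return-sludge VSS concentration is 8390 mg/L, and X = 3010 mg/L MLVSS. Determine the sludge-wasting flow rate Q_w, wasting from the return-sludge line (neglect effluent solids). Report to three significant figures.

Rearranging the biomass balance for a CMAS with decay, V = Y·Q·ΔS·θ_c / [X·(1+k_d θ_c)] = 0.593 × 3790 × (671 − 4.61) × 13.8 / [3010 × (1 + 0.0689 × 13.8)] = 2.07×10^7 / 5872 = 3520 m³.
θ_c = V·X/(Q_w·X_r) when wasting from the recycle, so Q_w = V·X/(θ_c·X_r) = 3520 × 3010 / (13.8 × 8390) = 91.50 m³/d.

Q_w ≈ 91.5 m³/d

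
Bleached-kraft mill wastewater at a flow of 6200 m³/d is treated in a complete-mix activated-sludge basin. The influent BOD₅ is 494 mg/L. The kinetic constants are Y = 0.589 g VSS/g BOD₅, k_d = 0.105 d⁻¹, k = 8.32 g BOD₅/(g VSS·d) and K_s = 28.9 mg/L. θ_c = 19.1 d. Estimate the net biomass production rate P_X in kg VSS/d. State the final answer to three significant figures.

Effluent substrate depends only on kinetics and SRT: S = K_s(1 + k_d θ_c) / [θ_c(Yk − k_d) − 1] = 28.9 × (1 + 0.105 × 19.1) / [19.1 × (0.589 × 8.32 − 0.105) − 1] = 86.86 / 90.59 = 0.9588 mg/L.
Y_obs = Y / (1 + k_d θ_c) = 0.589 / (1 + 0.105 × 19.1) = 0.589 / 3.006 = 0.1960.
Q·(S₀ − S) = 6200 × (494 − 0.959) × 10⁻³ = 3057 kg/d removed.
Net biomass production P_X = Y_obs × Q·(S₀ − S) = 0.1960 × 3057 = 599.1 kg VSS/d.

P_X ≈ 599 kg VSS/d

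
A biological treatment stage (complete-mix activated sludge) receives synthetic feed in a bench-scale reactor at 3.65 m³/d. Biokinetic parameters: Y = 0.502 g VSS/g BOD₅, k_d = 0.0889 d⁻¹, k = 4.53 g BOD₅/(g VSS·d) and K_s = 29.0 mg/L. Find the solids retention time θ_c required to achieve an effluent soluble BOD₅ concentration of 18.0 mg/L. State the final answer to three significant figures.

θ_c ≈ 1.28 d

At the target effluent, Y k S/(K_s+S) = 0.502×4.53×18.0/47.00 = 0.8709 d⁻¹.
θ_c = 1/(μ − k_d) = 1/(0.8709 − 0.0889) = 1/0.7820 = 1.279 d.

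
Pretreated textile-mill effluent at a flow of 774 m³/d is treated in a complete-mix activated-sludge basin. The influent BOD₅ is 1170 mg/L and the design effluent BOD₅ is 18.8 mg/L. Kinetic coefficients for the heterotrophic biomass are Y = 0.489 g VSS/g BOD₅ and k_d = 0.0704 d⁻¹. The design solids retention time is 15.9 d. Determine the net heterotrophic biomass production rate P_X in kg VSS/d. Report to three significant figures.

P_X ≈ 206 kg VSS/d

Observed yield with endogenous decay: Y_obs = Y / (1 + k_d·θ_c) = 0.489 / (1 + 0.0704 × 15.9) = 0.489 / 2.119 = 0.2307 g VSS/g BOD₅.
ΔS = 1170 − 18.8 = 1151 mg/L, so the substrate removal rate is 774 × 1151/1000 = 891.0 kg BOD₅/d.
So the net sludge growth is P_X = 0.2307 × 891.0 = 205.6 kg VSS/d.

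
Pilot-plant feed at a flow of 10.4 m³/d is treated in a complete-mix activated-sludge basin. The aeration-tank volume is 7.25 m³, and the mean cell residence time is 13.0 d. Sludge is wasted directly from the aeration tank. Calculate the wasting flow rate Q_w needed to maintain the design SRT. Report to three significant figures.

For wasting at MLVSS concentration, Q_w = V/θ_c = 7.250/13.0 = 0.5577 m³/d.

Q_w ≈ 0.558 m³/d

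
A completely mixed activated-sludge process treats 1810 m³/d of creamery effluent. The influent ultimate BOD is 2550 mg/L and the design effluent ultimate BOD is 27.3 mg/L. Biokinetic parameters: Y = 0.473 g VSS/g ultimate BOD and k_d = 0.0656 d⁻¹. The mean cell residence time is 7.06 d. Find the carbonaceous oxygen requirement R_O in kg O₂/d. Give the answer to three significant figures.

The observed yield is Y_obs = Y/(1 + k_d·θ_c) = 0.473 / (1 + 0.0656 × 7.06) = 0.473 / 1.463 = 0.3233 g VSS per g ultimate BOD removed.
Substrate removed = Q·(S₀ − S) = 1810 m³/d × (2550 − 27.3) g/m³ = 4.57×10^6 g/d = 4566 kg/d.
P_X = Y_obs·Q·(S₀ − S) = 0.3233 × 4566 = 1476 kg VSS/d.
R_O = Q·ΔS − 1.42 P_X = 4566 − 2096 = 2470 kg O₂/d.

R_O ≈ 2470 kg O₂/d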